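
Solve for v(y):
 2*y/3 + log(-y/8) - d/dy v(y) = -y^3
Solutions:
 v(y) = C1 + y^4/4 + y^2/3 + y*log(-y) + y*(-3*log(2) - 1)


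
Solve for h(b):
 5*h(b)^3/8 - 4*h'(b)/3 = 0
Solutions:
 h(b) = -4*sqrt(-1/(C1 + 15*b))
 h(b) = 4*sqrt(-1/(C1 + 15*b))


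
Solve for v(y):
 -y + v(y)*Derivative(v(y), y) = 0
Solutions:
 v(y) = -sqrt(C1 + y^2)
 v(y) = sqrt(C1 + y^2)


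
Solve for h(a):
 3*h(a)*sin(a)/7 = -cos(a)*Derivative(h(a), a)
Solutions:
 h(a) = C1*cos(a)^(3/7)


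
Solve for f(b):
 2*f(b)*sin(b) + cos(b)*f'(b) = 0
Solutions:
 f(b) = C1*cos(b)^2


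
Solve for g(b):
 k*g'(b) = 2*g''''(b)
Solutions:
 g(b) = C1 + C2*exp(2^(2/3)*b*k^(1/3)/2) + C3*exp(2^(2/3)*b*k^(1/3)*(-1 + sqrt(3)*I)/4) + C4*exp(-2^(2/3)*b*k^(1/3)*(1 + sqrt(3)*I)/4)


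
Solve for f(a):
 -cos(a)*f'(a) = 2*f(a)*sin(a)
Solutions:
 f(a) = C1*cos(a)^2


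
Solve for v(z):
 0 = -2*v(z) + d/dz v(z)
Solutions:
 v(z) = C1*exp(2*z)


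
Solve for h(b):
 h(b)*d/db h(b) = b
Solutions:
 h(b) = -sqrt(C1 + b^2)
 h(b) = sqrt(C1 + b^2)


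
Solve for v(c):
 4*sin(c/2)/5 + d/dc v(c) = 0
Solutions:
 v(c) = C1 + 8*cos(c/2)/5


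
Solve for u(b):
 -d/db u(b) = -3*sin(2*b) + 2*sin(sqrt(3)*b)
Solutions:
 u(b) = C1 - 3*cos(2*b)/2 + 2*sqrt(3)*cos(sqrt(3)*b)/3


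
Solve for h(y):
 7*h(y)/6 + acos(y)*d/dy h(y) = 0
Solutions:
 h(y) = C1*exp(-7*Integral(1/acos(y), y)/6)


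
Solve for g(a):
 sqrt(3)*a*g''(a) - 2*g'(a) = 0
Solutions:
 g(a) = C1 + C2*a^(1 + 2*sqrt(3)/3)


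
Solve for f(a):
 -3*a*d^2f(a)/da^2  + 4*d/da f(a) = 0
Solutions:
 f(a) = C1 + C2*a^(7/3)


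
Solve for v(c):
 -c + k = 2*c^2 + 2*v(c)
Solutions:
 v(c) = -c^2 - c/2 + k/2


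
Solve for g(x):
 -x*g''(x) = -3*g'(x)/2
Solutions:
 g(x) = C1 + C2*x^(5/2)


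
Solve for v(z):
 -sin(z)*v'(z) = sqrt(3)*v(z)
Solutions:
 v(z) = C1*(cos(z) + 1)^(sqrt(3)/2)/(cos(z) - 1)^(sqrt(3)/2)


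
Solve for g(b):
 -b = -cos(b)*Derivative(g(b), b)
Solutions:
 g(b) = C1 + Integral(b/cos(b), b)


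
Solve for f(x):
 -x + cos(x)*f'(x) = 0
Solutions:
 f(x) = C1 + Integral(x/cos(x), x)


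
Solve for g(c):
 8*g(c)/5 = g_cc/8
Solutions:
 g(c) = C1*exp(-8*sqrt(5)*c/5) + C2*exp(8*sqrt(5)*c/5)


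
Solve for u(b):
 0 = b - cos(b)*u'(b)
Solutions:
 u(b) = C1 + Integral(b/cos(b), b)


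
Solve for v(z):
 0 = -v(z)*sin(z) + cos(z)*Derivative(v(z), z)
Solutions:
 v(z) = C1/cos(z)


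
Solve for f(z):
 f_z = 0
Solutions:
 f(z) = C1


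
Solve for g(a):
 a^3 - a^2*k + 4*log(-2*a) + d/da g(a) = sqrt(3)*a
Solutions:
 g(a) = C1 - a^4/4 + a^3*k/3 + sqrt(3)*a^2/2 - 4*a*log(-a) + 4*a*(1 - log(2))


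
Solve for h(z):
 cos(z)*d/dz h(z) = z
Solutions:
 h(z) = C1 + Integral(z/cos(z), z)


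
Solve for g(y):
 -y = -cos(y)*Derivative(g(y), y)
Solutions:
 g(y) = C1 + Integral(y/cos(y), y)


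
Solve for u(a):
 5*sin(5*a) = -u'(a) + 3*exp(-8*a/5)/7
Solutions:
 u(a) = C1 + cos(5*a) - 15*exp(-8*a/5)/56


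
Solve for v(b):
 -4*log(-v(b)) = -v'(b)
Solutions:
 -li(-v(b)) = C1 + 4*b


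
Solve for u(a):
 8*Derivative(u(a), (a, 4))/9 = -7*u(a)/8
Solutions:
 u(a) = (C1*sin(sqrt(3)*7^(1/4)*a/4) + C2*cos(sqrt(3)*7^(1/4)*a/4))*exp(-sqrt(3)*7^(1/4)*a/4) + (C3*sin(sqrt(3)*7^(1/4)*a/4) + C4*cos(sqrt(3)*7^(1/4)*a/4))*exp(sqrt(3)*7^(1/4)*a/4)


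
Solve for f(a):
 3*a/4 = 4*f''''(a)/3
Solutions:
 f(a) = C1 + C2*a + C3*a^2 + C4*a^3 + 3*a^5/640


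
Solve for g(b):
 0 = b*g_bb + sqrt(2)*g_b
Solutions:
 g(b) = C1 + C2*b^(1 - sqrt(2))


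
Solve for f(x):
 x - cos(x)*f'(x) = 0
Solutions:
 f(x) = C1 + Integral(x/cos(x), x)


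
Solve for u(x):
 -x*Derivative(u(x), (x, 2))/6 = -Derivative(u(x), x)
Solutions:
 u(x) = C1 + C2*x^7


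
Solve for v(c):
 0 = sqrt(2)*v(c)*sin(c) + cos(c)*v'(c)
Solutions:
 v(c) = C1*cos(c)^(sqrt(2))


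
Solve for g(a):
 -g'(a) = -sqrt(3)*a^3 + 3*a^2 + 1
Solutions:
 g(a) = C1 + sqrt(3)*a^4/4 - a^3 - a


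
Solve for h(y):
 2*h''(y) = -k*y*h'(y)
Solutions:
 h(y) = Piecewise((-sqrt(pi)*C1*erf(sqrt(k)*y/2)/sqrt(k) - C2, (k > 0) | (k < 0)), (-C1*y - C2, True))


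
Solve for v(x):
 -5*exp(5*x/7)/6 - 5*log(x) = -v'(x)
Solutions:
 v(x) = C1 + 5*x*log(x) - 5*x + 7*exp(5*x/7)/6


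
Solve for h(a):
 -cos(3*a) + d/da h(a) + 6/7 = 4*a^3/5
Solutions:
 h(a) = C1 + a^4/5 - 6*a/7 + sin(3*a)/3


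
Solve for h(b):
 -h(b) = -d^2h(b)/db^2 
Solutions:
 h(b) = C1*exp(-b) + C2*exp(b)


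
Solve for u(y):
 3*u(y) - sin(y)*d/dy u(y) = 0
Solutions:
 u(y) = C1*(cos(y) - 1)^(3/2)/(cos(y) + 1)^(3/2)


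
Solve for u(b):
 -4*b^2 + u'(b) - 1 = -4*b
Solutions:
 u(b) = C1 + 4*b^3/3 - 2*b^2 + b


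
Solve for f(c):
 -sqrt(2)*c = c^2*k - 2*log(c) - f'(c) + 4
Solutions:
 f(c) = C1 + c^3*k/3 + sqrt(2)*c^2/2 - 2*c*log(c) + 6*c


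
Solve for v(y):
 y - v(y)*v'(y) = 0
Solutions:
 v(y) = -sqrt(C1 + y^2)
 v(y) = sqrt(C1 + y^2)


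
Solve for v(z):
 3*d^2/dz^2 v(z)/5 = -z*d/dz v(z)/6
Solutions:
 v(z) = C1 + C2*erf(sqrt(5)*z/6)


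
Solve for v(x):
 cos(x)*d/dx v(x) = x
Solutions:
 v(x) = C1 + Integral(x/cos(x), x)


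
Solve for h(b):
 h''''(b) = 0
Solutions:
 h(b) = C1 + C2*b + C3*b^2 + C4*b^3


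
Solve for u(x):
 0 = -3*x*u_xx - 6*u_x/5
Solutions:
 u(x) = C1 + C2*x^(3/5)


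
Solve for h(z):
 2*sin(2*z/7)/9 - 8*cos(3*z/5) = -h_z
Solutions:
 h(z) = C1 + 40*sin(3*z/5)/3 + 7*cos(2*z/7)/9


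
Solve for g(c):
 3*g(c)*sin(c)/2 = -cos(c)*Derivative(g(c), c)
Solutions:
 g(c) = C1*cos(c)^(3/2)


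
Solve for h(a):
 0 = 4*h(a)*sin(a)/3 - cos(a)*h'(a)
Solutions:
 h(a) = C1/cos(a)^(4/3)


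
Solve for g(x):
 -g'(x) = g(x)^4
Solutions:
 g(x) = (-3^(2/3) - 3*3^(1/6)*I)*(1/(C1 + x))^(1/3)/6
 g(x) = (-3^(2/3) + 3*3^(1/6)*I)*(1/(C1 + x))^(1/3)/6
 g(x) = (1/(C1 + 3*x))^(1/3)


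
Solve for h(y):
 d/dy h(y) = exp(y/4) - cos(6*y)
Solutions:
 h(y) = C1 + 4*exp(y/4) - sin(6*y)/6


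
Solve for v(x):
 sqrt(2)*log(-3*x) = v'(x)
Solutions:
 v(x) = C1 + sqrt(2)*x*log(-x) + sqrt(2)*x*(-1 + log(3))


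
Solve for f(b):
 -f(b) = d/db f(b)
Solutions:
 f(b) = C1*exp(-b)


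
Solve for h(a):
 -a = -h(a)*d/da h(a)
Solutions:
 h(a) = -sqrt(C1 + a^2)
 h(a) = sqrt(C1 + a^2)


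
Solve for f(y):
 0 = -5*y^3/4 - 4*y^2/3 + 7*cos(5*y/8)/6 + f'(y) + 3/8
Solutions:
 f(y) = C1 + 5*y^4/16 + 4*y^3/9 - 3*y/8 - 28*sin(5*y/8)/15


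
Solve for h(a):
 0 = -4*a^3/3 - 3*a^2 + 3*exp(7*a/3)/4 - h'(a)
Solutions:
 h(a) = C1 - a^4/3 - a^3 + 9*exp(7*a/3)/28


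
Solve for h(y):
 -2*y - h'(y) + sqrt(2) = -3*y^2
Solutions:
 h(y) = C1 + y^3 - y^2 + sqrt(2)*y


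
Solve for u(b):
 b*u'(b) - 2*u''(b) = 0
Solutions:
 u(b) = C1 + C2*erfi(b/2)


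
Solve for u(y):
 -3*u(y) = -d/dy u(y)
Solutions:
 u(y) = C1*exp(3*y)


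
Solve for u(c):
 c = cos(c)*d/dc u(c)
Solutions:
 u(c) = C1 + Integral(c/cos(c), c)


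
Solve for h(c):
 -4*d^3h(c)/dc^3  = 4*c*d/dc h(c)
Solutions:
 h(c) = C1 + Integral(C2*airyai(-c) + C3*airybi(-c), c)


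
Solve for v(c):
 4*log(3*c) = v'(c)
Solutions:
 v(c) = C1 + 4*c*log(c) - 4*c + c*log(81)


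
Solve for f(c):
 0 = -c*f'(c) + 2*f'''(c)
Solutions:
 f(c) = C1 + Integral(C2*airyai(2^(2/3)*c/2) + C3*airybi(2^(2/3)*c/2), c)


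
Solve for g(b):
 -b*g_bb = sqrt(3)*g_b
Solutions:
 g(b) = C1 + C2*b^(1 - sqrt(3))


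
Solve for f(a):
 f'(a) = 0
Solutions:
 f(a) = C1


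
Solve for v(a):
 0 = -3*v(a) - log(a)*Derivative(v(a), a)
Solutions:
 v(a) = C1*exp(-3*li(a))


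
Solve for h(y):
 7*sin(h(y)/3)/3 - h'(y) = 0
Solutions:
 -7*y/3 + 3*log(cos(h(y)/3) - 1)/2 - 3*log(cos(h(y)/3) + 1)/2 = C1


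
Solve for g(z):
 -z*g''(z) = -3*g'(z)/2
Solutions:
 g(z) = C1 + C2*z^(5/2)


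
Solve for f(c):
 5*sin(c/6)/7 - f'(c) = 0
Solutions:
 f(c) = C1 - 30*cos(c/6)/7


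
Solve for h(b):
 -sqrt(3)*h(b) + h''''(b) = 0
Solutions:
 h(b) = C1*exp(-3^(1/8)*b) + C2*exp(3^(1/8)*b) + C3*sin(3^(1/8)*b) + C4*cos(3^(1/8)*b)


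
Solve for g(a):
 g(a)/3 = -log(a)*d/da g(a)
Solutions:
 g(a) = C1*exp(-li(a)/3)


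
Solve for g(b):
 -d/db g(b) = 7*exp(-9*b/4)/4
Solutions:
 g(b) = C1 + 7*exp(-9*b/4)/9


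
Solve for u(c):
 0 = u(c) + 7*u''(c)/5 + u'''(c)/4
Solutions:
 u(c) = C1*exp(c*(-56 + 392*2^(2/3)/(15*sqrt(379905) + 14351)^(1/3) + 2^(1/3)*(15*sqrt(379905) + 14351)^(1/3))/30)*sin(2^(1/3)*sqrt(3)*c*(-(15*sqrt(379905) + 14351)^(1/3) + 392*2^(1/3)/(15*sqrt(379905) + 14351)^(1/3))/30) + C2*exp(c*(-56 + 392*2^(2/3)/(15*sqrt(379905) + 14351)^(1/3) + 2^(1/3)*(15*sqrt(379905) + 14351)^(1/3))/30)*cos(2^(1/3)*sqrt(3)*c*(-(15*sqrt(379905) + 14351)^(1/3) + 392*2^(1/3)/(15*sqrt(379905) + 14351)^(1/3))/30) + C3*exp(-c*(392*2^(2/3)/(15*sqrt(379905) + 14351)^(1/3) + 28 + 2^(1/3)*(15*sqrt(379905) + 14351)^(1/3))/15)


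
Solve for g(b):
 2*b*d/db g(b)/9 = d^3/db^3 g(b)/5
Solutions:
 g(b) = C1 + Integral(C2*airyai(30^(1/3)*b/3) + C3*airybi(30^(1/3)*b/3), b)


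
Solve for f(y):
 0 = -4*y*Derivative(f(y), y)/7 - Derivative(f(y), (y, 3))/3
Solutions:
 f(y) = C1 + Integral(C2*airyai(-12^(1/3)*7^(2/3)*y/7) + C3*airybi(-12^(1/3)*7^(2/3)*y/7), y)


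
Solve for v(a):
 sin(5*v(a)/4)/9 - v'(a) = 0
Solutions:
 -a/9 + 2*log(cos(5*v(a)/4) - 1)/5 - 2*log(cos(5*v(a)/4) + 1)/5 = C1


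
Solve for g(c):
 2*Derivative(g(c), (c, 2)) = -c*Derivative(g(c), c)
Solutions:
 g(c) = C1 + C2*erf(c/2)


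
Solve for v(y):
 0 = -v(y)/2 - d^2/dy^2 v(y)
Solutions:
 v(y) = C1*sin(sqrt(2)*y/2) + C2*cos(sqrt(2)*y/2)


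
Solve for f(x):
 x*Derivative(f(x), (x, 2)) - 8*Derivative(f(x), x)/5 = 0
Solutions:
 f(x) = C1 + C2*x^(13/5)


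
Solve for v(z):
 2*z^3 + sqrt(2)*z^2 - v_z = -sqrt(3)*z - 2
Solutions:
 v(z) = C1 + z^4/2 + sqrt(2)*z^3/3 + sqrt(3)*z^2/2 + 2*z


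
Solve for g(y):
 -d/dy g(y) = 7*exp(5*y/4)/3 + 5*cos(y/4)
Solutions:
 g(y) = C1 - 28*exp(5*y/4)/15 - 20*sin(y/4)


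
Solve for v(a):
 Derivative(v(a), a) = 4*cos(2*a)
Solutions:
 v(a) = C1 + 2*sin(2*a)


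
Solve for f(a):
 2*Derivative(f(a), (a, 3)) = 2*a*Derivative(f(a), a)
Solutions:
 f(a) = C1 + Integral(C2*airyai(a) + C3*airybi(a), a)


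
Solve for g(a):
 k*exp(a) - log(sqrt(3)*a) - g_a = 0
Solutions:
 g(a) = C1 - a*log(a) + a*(1 - log(3)/2) + k*exp(a)


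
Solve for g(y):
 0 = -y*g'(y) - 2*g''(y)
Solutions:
 g(y) = C1 + C2*erf(y/2)


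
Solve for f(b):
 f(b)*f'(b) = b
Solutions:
 f(b) = -sqrt(C1 + b^2)
 f(b) = sqrt(C1 + b^2)


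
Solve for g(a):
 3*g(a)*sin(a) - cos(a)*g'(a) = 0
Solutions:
 g(a) = C1/cos(a)^3


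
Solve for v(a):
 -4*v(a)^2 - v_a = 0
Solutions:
 v(a) = 1/(C1 + 4*a)


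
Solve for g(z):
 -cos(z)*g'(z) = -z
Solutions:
 g(z) = C1 + Integral(z/cos(z), z)


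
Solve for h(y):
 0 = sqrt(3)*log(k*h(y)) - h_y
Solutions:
 li(k*h(y))/k = C1 + sqrt(3)*y


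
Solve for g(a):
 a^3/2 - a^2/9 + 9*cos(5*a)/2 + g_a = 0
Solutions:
 g(a) = C1 - a^4/8 + a^3/27 - 9*sin(5*a)/10


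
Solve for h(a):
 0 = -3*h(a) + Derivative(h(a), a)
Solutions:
 h(a) = C1*exp(3*a)


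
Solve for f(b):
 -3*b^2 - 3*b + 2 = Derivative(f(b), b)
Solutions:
 f(b) = C1 - b^3 - 3*b^2/2 + 2*b


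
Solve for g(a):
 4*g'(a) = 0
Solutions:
 g(a) = C1


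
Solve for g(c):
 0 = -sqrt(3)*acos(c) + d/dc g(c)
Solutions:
 g(c) = C1 + sqrt(3)*(c*acos(c) - sqrt(1 - c^2))


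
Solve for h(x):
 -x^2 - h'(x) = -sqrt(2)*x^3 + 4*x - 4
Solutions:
 h(x) = C1 + sqrt(2)*x^4/4 - x^3/3 - 2*x^2 + 4*x


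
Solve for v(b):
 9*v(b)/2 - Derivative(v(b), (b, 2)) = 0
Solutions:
 v(b) = C1*exp(-3*sqrt(2)*b/2) + C2*exp(3*sqrt(2)*b/2)


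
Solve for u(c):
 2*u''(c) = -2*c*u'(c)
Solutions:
 u(c) = C1 + C2*erf(sqrt(2)*c/2)


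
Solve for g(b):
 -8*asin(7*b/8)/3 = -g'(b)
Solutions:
 g(b) = C1 + 8*b*asin(7*b/8)/3 + 8*sqrt(64 - 49*b^2)/21


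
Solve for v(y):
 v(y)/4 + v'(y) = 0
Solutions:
 v(y) = C1*exp(-y/4)


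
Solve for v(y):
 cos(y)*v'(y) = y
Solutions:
 v(y) = C1 + Integral(y/cos(y), y)


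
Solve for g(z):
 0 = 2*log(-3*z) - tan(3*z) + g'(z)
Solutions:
 g(z) = C1 - 2*z*log(-z) - 2*z*log(3) + 2*z - log(cos(3*z))/3


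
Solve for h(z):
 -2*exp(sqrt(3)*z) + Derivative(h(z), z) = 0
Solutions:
 h(z) = C1 + 2*sqrt(3)*exp(sqrt(3)*z)/3


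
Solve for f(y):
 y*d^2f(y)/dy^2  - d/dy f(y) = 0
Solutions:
 f(y) = C1 + C2*y^2


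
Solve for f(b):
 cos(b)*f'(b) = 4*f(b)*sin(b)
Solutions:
 f(b) = C1/cos(b)^4


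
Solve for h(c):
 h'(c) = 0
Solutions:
 h(c) = C1


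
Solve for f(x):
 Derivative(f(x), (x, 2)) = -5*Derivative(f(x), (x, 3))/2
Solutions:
 f(x) = C1 + C2*x + C3*exp(-2*x/5)


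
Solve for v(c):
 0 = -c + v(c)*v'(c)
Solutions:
 v(c) = -sqrt(C1 + c^2)
 v(c) = sqrt(C1 + c^2)


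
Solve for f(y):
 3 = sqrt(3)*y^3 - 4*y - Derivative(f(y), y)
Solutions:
 f(y) = C1 + sqrt(3)*y^4/4 - 2*y^2 - 3*y


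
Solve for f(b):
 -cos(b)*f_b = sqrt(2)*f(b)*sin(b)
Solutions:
 f(b) = C1*cos(b)^(sqrt(2))


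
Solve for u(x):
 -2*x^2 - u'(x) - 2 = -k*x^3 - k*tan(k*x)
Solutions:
 u(x) = C1 + k*x^4/4 + k*Piecewise((-log(cos(k*x))/k, Ne(k, 0)), (0, True)) - 2*x^3/3 - 2*x


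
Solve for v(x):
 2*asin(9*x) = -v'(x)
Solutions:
 v(x) = C1 - 2*x*asin(9*x) - 2*sqrt(1 - 81*x^2)/9


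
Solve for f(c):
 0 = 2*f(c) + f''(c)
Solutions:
 f(c) = C1*sin(sqrt(2)*c) + C2*cos(sqrt(2)*c)


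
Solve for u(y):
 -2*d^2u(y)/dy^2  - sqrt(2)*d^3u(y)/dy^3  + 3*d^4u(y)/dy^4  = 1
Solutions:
 u(y) = C1 + C2*y + C3*exp(y*(sqrt(2) + sqrt(26))/6) + C4*exp(y*(-sqrt(26) + sqrt(2))/6) - y^2/4


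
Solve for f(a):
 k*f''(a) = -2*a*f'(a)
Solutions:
 f(a) = C1 + C2*sqrt(k)*erf(a*sqrt(1/k))


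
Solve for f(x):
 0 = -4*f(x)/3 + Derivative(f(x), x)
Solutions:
 f(x) = C1*exp(4*x/3)


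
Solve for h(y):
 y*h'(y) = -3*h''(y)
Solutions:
 h(y) = C1 + C2*erf(sqrt(6)*y/6)


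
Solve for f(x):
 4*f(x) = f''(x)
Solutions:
 f(x) = C1*exp(-2*x) + C2*exp(2*x)


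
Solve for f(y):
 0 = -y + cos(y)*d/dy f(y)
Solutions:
 f(y) = C1 + Integral(y/cos(y), y)


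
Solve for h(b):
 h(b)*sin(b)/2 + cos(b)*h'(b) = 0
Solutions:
 h(b) = C1*sqrt(cos(b))


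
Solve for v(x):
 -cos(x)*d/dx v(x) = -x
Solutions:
 v(x) = C1 + Integral(x/cos(x), x)


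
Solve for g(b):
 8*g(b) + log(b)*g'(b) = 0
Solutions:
 g(b) = C1*exp(-8*li(b))


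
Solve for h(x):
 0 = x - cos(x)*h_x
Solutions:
 h(x) = C1 + Integral(x/cos(x), x)


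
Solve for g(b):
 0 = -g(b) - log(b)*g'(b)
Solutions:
 g(b) = C1*exp(-li(b))


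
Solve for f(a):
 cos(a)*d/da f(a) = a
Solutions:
 f(a) = C1 + Integral(a/cos(a), a)


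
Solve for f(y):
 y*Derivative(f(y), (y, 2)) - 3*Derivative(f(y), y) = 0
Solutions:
 f(y) = C1 + C2*y^4


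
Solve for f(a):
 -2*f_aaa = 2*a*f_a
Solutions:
 f(a) = C1 + Integral(C2*airyai(-a) + C3*airybi(-a), a)


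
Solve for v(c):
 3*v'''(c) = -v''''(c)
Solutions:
 v(c) = C1 + C2*c + C3*c^2 + C4*exp(-3*c)


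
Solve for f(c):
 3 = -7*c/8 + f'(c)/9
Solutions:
 f(c) = C1 + 63*c^2/16 + 27*c


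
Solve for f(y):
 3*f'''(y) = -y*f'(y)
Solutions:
 f(y) = C1 + Integral(C2*airyai(-3^(2/3)*y/3) + C3*airybi(-3^(2/3)*y/3), y)


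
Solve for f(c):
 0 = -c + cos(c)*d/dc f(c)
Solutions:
 f(c) = C1 + Integral(c/cos(c), c)


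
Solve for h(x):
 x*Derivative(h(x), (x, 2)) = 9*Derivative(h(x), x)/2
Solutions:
 h(x) = C1 + C2*x^(11/2)


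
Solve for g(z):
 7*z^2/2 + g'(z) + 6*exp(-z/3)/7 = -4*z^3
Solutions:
 g(z) = C1 - z^4 - 7*z^3/6 + 18*exp(-z/3)/7


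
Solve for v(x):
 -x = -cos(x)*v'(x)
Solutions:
 v(x) = C1 + Integral(x/cos(x), x)


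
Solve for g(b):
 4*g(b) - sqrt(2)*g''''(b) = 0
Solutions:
 g(b) = C1*exp(-2^(3/8)*b) + C2*exp(2^(3/8)*b) + C3*sin(2^(3/8)*b) + C4*cos(2^(3/8)*b)


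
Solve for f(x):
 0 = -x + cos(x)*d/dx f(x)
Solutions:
 f(x) = C1 + Integral(x/cos(x), x)


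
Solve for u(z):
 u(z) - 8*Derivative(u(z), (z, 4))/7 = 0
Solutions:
 u(z) = C1*exp(-14^(1/4)*z/2) + C2*exp(14^(1/4)*z/2) + C3*sin(14^(1/4)*z/2) + C4*cos(14^(1/4)*z/2)


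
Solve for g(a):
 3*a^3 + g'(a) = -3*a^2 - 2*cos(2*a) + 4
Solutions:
 g(a) = C1 - 3*a^4/4 - a^3 + 4*a - sin(2*a)


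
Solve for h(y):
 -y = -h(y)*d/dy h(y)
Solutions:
 h(y) = -sqrt(C1 + y^2)
 h(y) = sqrt(C1 + y^2)


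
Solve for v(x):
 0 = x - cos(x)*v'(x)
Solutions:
 v(x) = C1 + Integral(x/cos(x), x)


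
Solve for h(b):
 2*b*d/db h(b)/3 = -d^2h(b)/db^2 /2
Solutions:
 h(b) = C1 + C2*erf(sqrt(6)*b/3)


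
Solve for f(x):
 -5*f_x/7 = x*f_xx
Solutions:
 f(x) = C1 + C2*x^(2/7)


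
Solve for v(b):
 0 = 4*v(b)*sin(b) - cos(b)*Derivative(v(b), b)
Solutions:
 v(b) = C1/cos(b)^4


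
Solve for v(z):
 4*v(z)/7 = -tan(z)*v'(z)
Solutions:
 v(z) = C1/sin(z)^(4/7)


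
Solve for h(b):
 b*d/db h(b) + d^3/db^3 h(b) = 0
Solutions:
 h(b) = C1 + Integral(C2*airyai(-b) + C3*airybi(-b), b)


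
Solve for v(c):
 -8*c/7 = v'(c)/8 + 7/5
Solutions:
 v(c) = C1 - 32*c^2/7 - 56*c/5


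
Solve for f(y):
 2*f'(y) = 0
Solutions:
 f(y) = C1


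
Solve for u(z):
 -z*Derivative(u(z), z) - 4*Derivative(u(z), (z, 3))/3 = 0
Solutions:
 u(z) = C1 + Integral(C2*airyai(-6^(1/3)*z/2) + C3*airybi(-6^(1/3)*z/2), z)


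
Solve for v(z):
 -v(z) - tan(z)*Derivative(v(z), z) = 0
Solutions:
 v(z) = C1/sin(z)


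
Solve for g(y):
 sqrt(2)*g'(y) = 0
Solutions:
 g(y) = C1


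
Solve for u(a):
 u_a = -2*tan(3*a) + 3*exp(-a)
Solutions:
 u(a) = C1 - log(tan(3*a)^2 + 1)/3 - 3*exp(-a)


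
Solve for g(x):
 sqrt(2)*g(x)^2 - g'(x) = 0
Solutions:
 g(x) = -1/(C1 + sqrt(2)*x)


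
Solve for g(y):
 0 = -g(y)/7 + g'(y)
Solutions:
 g(y) = C1*exp(y/7)


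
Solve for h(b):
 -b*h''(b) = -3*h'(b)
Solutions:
 h(b) = C1 + C2*b^4


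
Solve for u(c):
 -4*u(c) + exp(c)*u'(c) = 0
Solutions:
 u(c) = C1*exp(-4*exp(-c))


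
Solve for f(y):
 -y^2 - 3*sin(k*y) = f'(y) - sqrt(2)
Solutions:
 f(y) = C1 - y^3/3 + sqrt(2)*y + 3*cos(k*y)/k


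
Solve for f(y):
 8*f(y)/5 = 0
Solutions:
 f(y) = 0


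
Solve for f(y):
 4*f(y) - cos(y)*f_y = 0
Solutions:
 f(y) = C1*(sin(y)^2 + 2*sin(y) + 1)/(sin(y)^2 - 2*sin(y) + 1)


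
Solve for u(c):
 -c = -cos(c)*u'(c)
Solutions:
 u(c) = C1 + Integral(c/cos(c), c)


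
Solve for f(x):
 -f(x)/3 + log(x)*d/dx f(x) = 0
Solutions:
 f(x) = C1*exp(li(x)/3)


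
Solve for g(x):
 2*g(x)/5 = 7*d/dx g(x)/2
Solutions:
 g(x) = C1*exp(4*x/35)


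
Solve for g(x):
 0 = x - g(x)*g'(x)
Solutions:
 g(x) = -sqrt(C1 + x^2)
 g(x) = sqrt(C1 + x^2)


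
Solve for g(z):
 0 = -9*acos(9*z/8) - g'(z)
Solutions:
 g(z) = C1 - 9*z*acos(9*z/8) + sqrt(64 - 81*z^2)


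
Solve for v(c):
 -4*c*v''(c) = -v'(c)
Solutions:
 v(c) = C1 + C2*c^(5/4)


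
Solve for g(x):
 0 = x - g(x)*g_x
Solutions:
 g(x) = -sqrt(C1 + x^2)
 g(x) = sqrt(C1 + x^2)


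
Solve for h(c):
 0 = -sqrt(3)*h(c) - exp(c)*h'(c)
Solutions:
 h(c) = C1*exp(sqrt(3)*exp(-c))


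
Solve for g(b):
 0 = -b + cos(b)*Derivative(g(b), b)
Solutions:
 g(b) = C1 + Integral(b/cos(b), b)


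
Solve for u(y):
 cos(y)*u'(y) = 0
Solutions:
 u(y) = C1


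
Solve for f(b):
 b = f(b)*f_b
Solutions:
 f(b) = -sqrt(C1 + b^2)
 f(b) = sqrt(C1 + b^2)


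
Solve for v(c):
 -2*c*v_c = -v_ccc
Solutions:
 v(c) = C1 + Integral(C2*airyai(2^(1/3)*c) + C3*airybi(2^(1/3)*c), c)


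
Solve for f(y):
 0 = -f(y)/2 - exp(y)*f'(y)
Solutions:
 f(y) = C1*exp(exp(-y)/2)


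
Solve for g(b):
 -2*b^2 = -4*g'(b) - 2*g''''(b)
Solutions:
 g(b) = C1 + C4*exp(-2^(1/3)*b) + b^3/6 + (C2*sin(2^(1/3)*sqrt(3)*b/2) + C3*cos(2^(1/3)*sqrt(3)*b/2))*exp(2^(1/3)*b/2)


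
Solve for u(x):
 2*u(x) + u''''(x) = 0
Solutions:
 u(x) = (C1*sin(2^(3/4)*x/2) + C2*cos(2^(3/4)*x/2))*exp(-2^(3/4)*x/2) + (C3*sin(2^(3/4)*x/2) + C4*cos(2^(3/4)*x/2))*exp(2^(3/4)*x/2)


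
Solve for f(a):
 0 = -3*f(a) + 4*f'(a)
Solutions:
 f(a) = C1*exp(3*a/4)


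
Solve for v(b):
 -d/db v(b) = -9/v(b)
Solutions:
 v(b) = -sqrt(C1 + 18*b)
 v(b) = sqrt(C1 + 18*b)


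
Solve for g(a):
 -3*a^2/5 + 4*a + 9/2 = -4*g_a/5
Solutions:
 g(a) = C1 + a^3/4 - 5*a^2/2 - 45*a/8


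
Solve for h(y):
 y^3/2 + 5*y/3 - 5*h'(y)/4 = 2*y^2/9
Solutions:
 h(y) = C1 + y^4/10 - 8*y^3/135 + 2*y^2/3


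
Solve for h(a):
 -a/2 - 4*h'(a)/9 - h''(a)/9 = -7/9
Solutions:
 h(a) = C1 + C2*exp(-4*a) - 9*a^2/16 + 65*a/32


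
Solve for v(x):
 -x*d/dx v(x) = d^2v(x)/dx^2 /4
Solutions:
 v(x) = C1 + C2*erf(sqrt(2)*x)


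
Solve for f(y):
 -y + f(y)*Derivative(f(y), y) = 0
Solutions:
 f(y) = -sqrt(C1 + y^2)
 f(y) = sqrt(C1 + y^2)


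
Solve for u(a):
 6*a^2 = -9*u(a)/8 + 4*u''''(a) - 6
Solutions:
 u(a) = C1*exp(-2^(3/4)*sqrt(3)*a/4) + C2*exp(2^(3/4)*sqrt(3)*a/4) + C3*sin(2^(3/4)*sqrt(3)*a/4) + C4*cos(2^(3/4)*sqrt(3)*a/4) - 16*a^2/3 - 16/3


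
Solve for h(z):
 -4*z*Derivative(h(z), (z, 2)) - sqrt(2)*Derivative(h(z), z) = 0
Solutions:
 h(z) = C1 + C2*z^(1 - sqrt(2)/4)


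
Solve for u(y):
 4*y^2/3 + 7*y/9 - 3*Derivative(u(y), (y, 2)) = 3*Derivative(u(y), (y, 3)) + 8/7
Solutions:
 u(y) = C1 + C2*y + C3*exp(-y) + y^4/27 - 17*y^3/162 + 47*y^2/378


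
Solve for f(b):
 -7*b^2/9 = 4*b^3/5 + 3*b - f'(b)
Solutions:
 f(b) = C1 + b^4/5 + 7*b^3/27 + 3*b^2/2


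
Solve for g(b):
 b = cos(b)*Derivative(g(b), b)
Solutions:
 g(b) = C1 + Integral(b/cos(b), b)


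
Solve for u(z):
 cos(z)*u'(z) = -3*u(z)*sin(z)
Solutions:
 u(z) = C1*cos(z)^3


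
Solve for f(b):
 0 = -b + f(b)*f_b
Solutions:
 f(b) = -sqrt(C1 + b^2)
 f(b) = sqrt(C1 + b^2)


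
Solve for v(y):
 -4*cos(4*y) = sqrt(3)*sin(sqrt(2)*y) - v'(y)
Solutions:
 v(y) = C1 + sin(4*y) - sqrt(6)*cos(sqrt(2)*y)/2


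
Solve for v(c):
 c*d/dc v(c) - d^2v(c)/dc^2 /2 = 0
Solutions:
 v(c) = C1 + C2*erfi(c)


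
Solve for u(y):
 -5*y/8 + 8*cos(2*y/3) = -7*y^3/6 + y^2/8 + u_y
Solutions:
 u(y) = C1 + 7*y^4/24 - y^3/24 - 5*y^2/16 + 12*sin(2*y/3)


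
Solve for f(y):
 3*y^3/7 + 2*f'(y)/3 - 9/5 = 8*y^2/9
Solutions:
 f(y) = C1 - 9*y^4/56 + 4*y^3/9 + 27*y/10


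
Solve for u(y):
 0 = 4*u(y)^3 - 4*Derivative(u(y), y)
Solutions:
 u(y) = -sqrt(2)*sqrt(-1/(C1 + y))/2
 u(y) = sqrt(2)*sqrt(-1/(C1 + y))/2


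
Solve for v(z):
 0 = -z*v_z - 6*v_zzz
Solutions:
 v(z) = C1 + Integral(C2*airyai(-6^(2/3)*z/6) + C3*airybi(-6^(2/3)*z/6), z)


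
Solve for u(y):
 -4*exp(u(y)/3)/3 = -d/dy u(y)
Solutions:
 u(y) = 3*log(-1/(C1 + 4*y)) + 6*log(3)


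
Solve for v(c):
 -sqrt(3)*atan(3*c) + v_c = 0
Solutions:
 v(c) = C1 + sqrt(3)*(c*atan(3*c) - log(9*c^2 + 1)/6)


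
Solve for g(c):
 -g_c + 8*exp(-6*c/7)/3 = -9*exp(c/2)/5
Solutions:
 g(c) = C1 + 18*exp(c/2)/5 - 28*exp(-6*c/7)/9


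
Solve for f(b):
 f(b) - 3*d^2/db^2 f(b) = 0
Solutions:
 f(b) = C1*exp(-sqrt(3)*b/3) + C2*exp(sqrt(3)*b/3)


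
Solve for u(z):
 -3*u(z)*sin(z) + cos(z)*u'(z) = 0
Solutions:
 u(z) = C1/cos(z)^3


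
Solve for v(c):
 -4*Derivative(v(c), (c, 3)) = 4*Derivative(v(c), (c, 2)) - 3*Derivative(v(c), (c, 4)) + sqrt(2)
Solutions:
 v(c) = C1 + C2*c + C3*exp(-2*c/3) + C4*exp(2*c) - sqrt(2)*c^2/8


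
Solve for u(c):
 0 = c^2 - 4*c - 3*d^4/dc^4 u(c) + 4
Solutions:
 u(c) = C1 + C2*c + C3*c^2 + C4*c^3 + c^6/1080 - c^5/90 + c^4/18


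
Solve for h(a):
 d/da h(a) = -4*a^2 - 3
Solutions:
 h(a) = C1 - 4*a^3/3 - 3*a


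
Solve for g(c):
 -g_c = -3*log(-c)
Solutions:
 g(c) = C1 + 3*c*log(-c) - 3*c


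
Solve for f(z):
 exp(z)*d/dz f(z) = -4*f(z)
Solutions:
 f(z) = C1*exp(4*exp(-z))


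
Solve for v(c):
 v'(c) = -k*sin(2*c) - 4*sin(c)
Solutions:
 v(c) = C1 - k*sin(c)^2 + 4*cos(c)


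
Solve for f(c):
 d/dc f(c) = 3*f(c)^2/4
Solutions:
 f(c) = -4/(C1 + 3*c)


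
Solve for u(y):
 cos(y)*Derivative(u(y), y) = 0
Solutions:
 u(y) = C1


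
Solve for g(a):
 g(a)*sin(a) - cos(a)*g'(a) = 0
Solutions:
 g(a) = C1/cos(a)


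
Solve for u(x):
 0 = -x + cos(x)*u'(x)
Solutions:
 u(x) = C1 + Integral(x/cos(x), x)


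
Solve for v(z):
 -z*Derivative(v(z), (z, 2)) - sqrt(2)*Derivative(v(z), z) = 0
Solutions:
 v(z) = C1 + C2*z^(1 - sqrt(2))


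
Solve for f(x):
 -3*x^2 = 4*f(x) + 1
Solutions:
 f(x) = -3*x^2/4 - 1/4


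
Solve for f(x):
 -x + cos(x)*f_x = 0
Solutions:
 f(x) = C1 + Integral(x/cos(x), x)


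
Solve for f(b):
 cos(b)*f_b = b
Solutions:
 f(b) = C1 + Integral(b/cos(b), b)


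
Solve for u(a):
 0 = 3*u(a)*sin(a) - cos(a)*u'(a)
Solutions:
 u(a) = C1/cos(a)^3


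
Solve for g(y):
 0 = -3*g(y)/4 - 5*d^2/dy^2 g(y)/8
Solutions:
 g(y) = C1*sin(sqrt(30)*y/5) + C2*cos(sqrt(30)*y/5)


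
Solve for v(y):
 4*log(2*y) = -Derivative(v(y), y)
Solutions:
 v(y) = C1 - 4*y*log(y) - y*log(16) + 4*y


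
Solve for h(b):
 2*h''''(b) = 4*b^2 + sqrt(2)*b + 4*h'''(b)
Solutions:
 h(b) = C1 + C2*b + C3*b^2 + C4*exp(2*b) - b^5/60 + b^4*(-4 - sqrt(2))/96 + b^3*(-4 - sqrt(2))/48


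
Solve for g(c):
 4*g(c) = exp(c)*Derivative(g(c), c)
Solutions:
 g(c) = C1*exp(-4*exp(-c))


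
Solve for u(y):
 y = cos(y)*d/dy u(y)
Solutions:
 u(y) = C1 + Integral(y/cos(y), y)


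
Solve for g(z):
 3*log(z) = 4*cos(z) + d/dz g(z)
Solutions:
 g(z) = C1 + 3*z*log(z) - 3*z - 4*sin(z)


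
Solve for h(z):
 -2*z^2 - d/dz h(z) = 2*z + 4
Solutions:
 h(z) = C1 - 2*z^3/3 - z^2 - 4*z


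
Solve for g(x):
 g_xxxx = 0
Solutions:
 g(x) = C1 + C2*x + C3*x^2 + C4*x^3


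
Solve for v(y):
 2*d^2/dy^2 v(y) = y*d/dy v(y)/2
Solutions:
 v(y) = C1 + C2*erfi(sqrt(2)*y/4)


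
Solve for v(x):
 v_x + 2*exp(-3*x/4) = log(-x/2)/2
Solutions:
 v(x) = C1 + x*log(-x)/2 + x*(-1 - log(2))/2 + 8*exp(-3*x/4)/3


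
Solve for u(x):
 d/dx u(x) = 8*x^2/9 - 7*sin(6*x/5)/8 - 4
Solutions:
 u(x) = C1 + 8*x^3/27 - 4*x + 35*cos(6*x/5)/48


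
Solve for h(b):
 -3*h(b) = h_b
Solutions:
 h(b) = C1*exp(-3*b)


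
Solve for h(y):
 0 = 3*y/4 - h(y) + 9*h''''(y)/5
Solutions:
 h(y) = C1*exp(-sqrt(3)*5^(1/4)*y/3) + C2*exp(sqrt(3)*5^(1/4)*y/3) + C3*sin(sqrt(3)*5^(1/4)*y/3) + C4*cos(sqrt(3)*5^(1/4)*y/3) + 3*y/4


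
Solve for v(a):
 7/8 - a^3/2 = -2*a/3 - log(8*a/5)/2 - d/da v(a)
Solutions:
 v(a) = C1 + a^4/8 - a^2/3 - a*log(a)/2 - 3*a*log(2)/2 - 3*a/8 + a*log(5)/2


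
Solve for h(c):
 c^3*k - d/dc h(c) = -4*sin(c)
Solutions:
 h(c) = C1 + c^4*k/4 - 4*cos(c)


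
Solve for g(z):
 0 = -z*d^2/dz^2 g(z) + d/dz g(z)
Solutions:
 g(z) = C1 + C2*z^2


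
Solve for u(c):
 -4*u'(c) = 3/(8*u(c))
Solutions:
 u(c) = -sqrt(C1 - 3*c)/4
 u(c) = sqrt(C1 - 3*c)/4


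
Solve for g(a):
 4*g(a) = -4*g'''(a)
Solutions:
 g(a) = C3*exp(-a) + (C1*sin(sqrt(3)*a/2) + C2*cos(sqrt(3)*a/2))*exp(a/2)


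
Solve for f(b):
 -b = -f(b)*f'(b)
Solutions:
 f(b) = -sqrt(C1 + b^2)
 f(b) = sqrt(C1 + b^2)


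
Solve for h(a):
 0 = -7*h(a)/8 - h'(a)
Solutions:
 h(a) = C1*exp(-7*a/8)


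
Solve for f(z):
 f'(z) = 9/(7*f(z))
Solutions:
 f(z) = -sqrt(C1 + 126*z)/7
 f(z) = sqrt(C1 + 126*z)/7


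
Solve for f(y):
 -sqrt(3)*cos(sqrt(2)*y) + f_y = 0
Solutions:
 f(y) = C1 + sqrt(6)*sin(sqrt(2)*y)/2


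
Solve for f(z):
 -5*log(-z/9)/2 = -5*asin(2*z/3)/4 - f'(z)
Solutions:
 f(z) = C1 + 5*z*log(-z)/2 - 5*z*asin(2*z/3)/4 - 5*z*log(3) - 5*z/2 - 5*sqrt(9 - 4*z^2)/8


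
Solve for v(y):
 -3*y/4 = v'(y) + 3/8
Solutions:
 v(y) = C1 - 3*y^2/8 - 3*y/8


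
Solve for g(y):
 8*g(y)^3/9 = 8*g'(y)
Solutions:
 g(y) = -3*sqrt(2)*sqrt(-1/(C1 + y))/2
 g(y) = 3*sqrt(2)*sqrt(-1/(C1 + y))/2


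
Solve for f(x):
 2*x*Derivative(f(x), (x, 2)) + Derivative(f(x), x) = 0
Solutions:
 f(x) = C1 + C2*sqrt(x)


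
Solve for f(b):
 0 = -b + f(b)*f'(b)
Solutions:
 f(b) = -sqrt(C1 + b^2)
 f(b) = sqrt(C1 + b^2)


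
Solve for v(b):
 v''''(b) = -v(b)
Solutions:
 v(b) = (C1*sin(sqrt(2)*b/2) + C2*cos(sqrt(2)*b/2))*exp(-sqrt(2)*b/2) + (C3*sin(sqrt(2)*b/2) + C4*cos(sqrt(2)*b/2))*exp(sqrt(2)*b/2)


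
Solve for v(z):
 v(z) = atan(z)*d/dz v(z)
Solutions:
 v(z) = C1*exp(Integral(1/atan(z), z))


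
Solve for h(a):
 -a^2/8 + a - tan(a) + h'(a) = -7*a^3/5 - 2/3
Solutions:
 h(a) = C1 - 7*a^4/20 + a^3/24 - a^2/2 - 2*a/3 - log(cos(a))


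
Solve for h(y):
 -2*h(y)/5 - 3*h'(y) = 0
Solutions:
 h(y) = C1*exp(-2*y/15)


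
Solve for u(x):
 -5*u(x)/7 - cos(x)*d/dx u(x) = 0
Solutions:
 u(x) = C1*(sin(x) - 1)^(5/14)/(sin(x) + 1)^(5/14)


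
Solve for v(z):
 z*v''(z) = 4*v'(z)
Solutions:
 v(z) = C1 + C2*z^5


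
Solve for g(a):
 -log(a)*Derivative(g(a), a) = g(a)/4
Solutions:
 g(a) = C1*exp(-li(a)/4)


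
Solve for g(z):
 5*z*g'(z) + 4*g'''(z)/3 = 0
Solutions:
 g(z) = C1 + Integral(C2*airyai(-30^(1/3)*z/2) + C3*airybi(-30^(1/3)*z/2), z)


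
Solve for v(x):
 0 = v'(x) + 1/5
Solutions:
 v(x) = C1 - x/5


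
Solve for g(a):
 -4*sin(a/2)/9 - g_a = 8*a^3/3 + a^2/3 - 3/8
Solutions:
 g(a) = C1 - 2*a^4/3 - a^3/9 + 3*a/8 + 8*cos(a/2)/9


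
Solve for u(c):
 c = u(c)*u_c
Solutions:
 u(c) = -sqrt(C1 + c^2)
 u(c) = sqrt(C1 + c^2)


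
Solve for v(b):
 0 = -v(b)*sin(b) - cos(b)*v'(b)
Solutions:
 v(b) = C1*cos(b)


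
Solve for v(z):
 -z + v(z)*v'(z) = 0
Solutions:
 v(z) = -sqrt(C1 + z^2)
 v(z) = sqrt(C1 + z^2)


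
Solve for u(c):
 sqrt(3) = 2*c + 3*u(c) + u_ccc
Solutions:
 u(c) = C3*exp(-3^(1/3)*c) - 2*c/3 + (C1*sin(3^(5/6)*c/2) + C2*cos(3^(5/6)*c/2))*exp(3^(1/3)*c/2) + sqrt(3)/3


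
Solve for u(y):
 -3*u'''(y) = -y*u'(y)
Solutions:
 u(y) = C1 + Integral(C2*airyai(3^(2/3)*y/3) + C3*airybi(3^(2/3)*y/3), y)


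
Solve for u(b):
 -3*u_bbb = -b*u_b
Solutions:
 u(b) = C1 + Integral(C2*airyai(3^(2/3)*b/3) + C3*airybi(3^(2/3)*b/3), b)


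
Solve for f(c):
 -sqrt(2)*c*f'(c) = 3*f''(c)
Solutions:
 f(c) = C1 + C2*erf(2^(3/4)*sqrt(3)*c/6)


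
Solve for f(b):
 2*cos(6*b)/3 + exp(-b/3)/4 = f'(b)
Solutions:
 f(b) = C1 + sin(6*b)/9 - 3*exp(-b/3)/4


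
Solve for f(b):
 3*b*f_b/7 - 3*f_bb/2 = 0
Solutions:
 f(b) = C1 + C2*erfi(sqrt(7)*b/7)


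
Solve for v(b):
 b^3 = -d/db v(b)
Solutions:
 v(b) = C1 - b^4/4


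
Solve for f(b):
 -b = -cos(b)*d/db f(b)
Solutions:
 f(b) = C1 + Integral(b/cos(b), b)


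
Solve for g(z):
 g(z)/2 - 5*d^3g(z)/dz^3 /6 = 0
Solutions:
 g(z) = C3*exp(3^(1/3)*5^(2/3)*z/5) + (C1*sin(3^(5/6)*5^(2/3)*z/10) + C2*cos(3^(5/6)*5^(2/3)*z/10))*exp(-3^(1/3)*5^(2/3)*z/10)


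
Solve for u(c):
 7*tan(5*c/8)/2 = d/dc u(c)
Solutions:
 u(c) = C1 - 28*log(cos(5*c/8))/5


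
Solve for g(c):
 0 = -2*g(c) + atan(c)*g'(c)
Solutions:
 g(c) = C1*exp(2*Integral(1/atan(c), c))


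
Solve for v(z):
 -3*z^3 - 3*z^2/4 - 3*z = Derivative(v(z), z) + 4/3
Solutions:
 v(z) = C1 - 3*z^4/4 - z^3/4 - 3*z^2/2 - 4*z/3


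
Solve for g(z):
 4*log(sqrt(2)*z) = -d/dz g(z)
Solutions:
 g(z) = C1 - 4*z*log(z) - z*log(4) + 4*z


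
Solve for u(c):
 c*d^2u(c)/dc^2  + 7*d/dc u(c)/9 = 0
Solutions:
 u(c) = C1 + C2*c^(2/9)


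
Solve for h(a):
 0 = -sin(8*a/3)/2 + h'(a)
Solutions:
 h(a) = C1 - 3*cos(8*a/3)/16


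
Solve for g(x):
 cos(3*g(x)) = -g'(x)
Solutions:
 g(x) = -asin((C1 + exp(6*x))/(C1 - exp(6*x)))/3 + pi/3
 g(x) = asin((C1 + exp(6*x))/(C1 - exp(6*x)))/3


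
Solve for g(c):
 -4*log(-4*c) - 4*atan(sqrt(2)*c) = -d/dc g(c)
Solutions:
 g(c) = C1 + 4*c*log(-c) + 4*c*atan(sqrt(2)*c) - 4*c + 8*c*log(2) - sqrt(2)*log(2*c^2 + 1)


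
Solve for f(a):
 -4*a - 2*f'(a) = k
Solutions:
 f(a) = C1 - a^2 - a*k/2


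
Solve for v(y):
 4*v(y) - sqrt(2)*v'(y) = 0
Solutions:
 v(y) = C1*exp(2*sqrt(2)*y)


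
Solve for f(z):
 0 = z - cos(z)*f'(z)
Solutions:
 f(z) = C1 + Integral(z/cos(z), z)


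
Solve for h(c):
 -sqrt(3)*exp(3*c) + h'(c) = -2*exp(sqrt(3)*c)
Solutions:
 h(c) = C1 + sqrt(3)*exp(3*c)/3 - 2*sqrt(3)*exp(sqrt(3)*c)/3


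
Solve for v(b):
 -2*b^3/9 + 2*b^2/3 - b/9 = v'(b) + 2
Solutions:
 v(b) = C1 - b^4/18 + 2*b^3/9 - b^2/18 - 2*b


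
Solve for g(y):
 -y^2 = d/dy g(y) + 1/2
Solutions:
 g(y) = C1 - y^3/3 - y/2


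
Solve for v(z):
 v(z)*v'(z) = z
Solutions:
 v(z) = -sqrt(C1 + z^2)
 v(z) = sqrt(C1 + z^2)


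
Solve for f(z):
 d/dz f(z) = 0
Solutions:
 f(z) = C1


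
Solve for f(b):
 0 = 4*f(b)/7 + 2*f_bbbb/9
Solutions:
 f(b) = (C1*sin(14^(3/4)*sqrt(3)*b/14) + C2*cos(14^(3/4)*sqrt(3)*b/14))*exp(-14^(3/4)*sqrt(3)*b/14) + (C3*sin(14^(3/4)*sqrt(3)*b/14) + C4*cos(14^(3/4)*sqrt(3)*b/14))*exp(14^(3/4)*sqrt(3)*b/14)


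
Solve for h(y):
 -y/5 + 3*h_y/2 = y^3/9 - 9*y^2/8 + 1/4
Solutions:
 h(y) = C1 + y^4/54 - y^3/4 + y^2/15 + y/6


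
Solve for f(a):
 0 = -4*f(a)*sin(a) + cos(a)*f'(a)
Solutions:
 f(a) = C1/cos(a)^4


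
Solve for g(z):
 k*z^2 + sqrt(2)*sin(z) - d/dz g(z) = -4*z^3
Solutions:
 g(z) = C1 + k*z^3/3 + z^4 - sqrt(2)*cos(z)


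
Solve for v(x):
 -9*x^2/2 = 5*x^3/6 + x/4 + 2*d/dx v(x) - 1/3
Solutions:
 v(x) = C1 - 5*x^4/48 - 3*x^3/4 - x^2/16 + x/6


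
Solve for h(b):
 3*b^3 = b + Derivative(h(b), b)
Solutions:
 h(b) = C1 + 3*b^4/4 - b^2/2


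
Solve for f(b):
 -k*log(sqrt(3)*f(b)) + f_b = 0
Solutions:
 Integral(1/(2*log(_y) + log(3)), (_y, f(b))) = C1 + b*k/2


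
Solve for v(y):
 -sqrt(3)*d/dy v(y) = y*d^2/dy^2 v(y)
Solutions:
 v(y) = C1 + C2*y^(1 - sqrt(3))


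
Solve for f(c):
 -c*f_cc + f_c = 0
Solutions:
 f(c) = C1 + C2*c^2


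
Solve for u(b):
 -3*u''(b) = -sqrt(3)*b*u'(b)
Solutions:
 u(b) = C1 + C2*erfi(sqrt(2)*3^(3/4)*b/6)


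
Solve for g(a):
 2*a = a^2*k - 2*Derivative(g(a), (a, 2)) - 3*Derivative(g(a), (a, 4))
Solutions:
 g(a) = C1 + C2*a + C3*sin(sqrt(6)*a/3) + C4*cos(sqrt(6)*a/3) + a^4*k/24 - a^3/6 - 3*a^2*k/4


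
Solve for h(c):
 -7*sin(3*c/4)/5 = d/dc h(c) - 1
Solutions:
 h(c) = C1 + c + 28*cos(3*c/4)/15


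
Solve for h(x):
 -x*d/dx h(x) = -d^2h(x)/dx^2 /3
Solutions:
 h(x) = C1 + C2*erfi(sqrt(6)*x/2)


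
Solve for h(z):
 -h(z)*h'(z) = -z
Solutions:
 h(z) = -sqrt(C1 + z^2)
 h(z) = sqrt(C1 + z^2)


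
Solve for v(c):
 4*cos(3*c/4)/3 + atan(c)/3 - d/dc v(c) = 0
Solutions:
 v(c) = C1 + c*atan(c)/3 - log(c^2 + 1)/6 + 16*sin(3*c/4)/9


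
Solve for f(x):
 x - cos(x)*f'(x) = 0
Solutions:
 f(x) = C1 + Integral(x/cos(x), x)


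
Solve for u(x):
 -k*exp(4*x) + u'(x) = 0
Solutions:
 u(x) = C1 + k*exp(4*x)/4


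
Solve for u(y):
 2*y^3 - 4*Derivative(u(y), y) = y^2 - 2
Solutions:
 u(y) = C1 + y^4/8 - y^3/12 + y/2


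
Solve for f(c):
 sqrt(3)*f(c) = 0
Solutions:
 f(c) = 0


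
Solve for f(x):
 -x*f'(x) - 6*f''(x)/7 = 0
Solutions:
 f(x) = C1 + C2*erf(sqrt(21)*x/6)


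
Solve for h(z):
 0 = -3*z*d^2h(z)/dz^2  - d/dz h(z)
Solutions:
 h(z) = C1 + C2*z^(2/3)


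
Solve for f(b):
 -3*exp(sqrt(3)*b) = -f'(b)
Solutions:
 f(b) = C1 + sqrt(3)*exp(sqrt(3)*b)


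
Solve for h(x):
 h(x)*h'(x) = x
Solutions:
 h(x) = -sqrt(C1 + x^2)
 h(x) = sqrt(C1 + x^2)


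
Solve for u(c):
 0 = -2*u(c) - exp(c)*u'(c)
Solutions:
 u(c) = C1*exp(2*exp(-c))


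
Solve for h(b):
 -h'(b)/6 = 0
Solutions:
 h(b) = C1


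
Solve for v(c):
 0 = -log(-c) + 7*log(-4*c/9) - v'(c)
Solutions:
 v(c) = C1 + 6*c*log(-c) + 2*c*(-7*log(3) - 3 + 7*log(2))


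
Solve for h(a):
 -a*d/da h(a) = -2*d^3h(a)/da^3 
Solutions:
 h(a) = C1 + Integral(C2*airyai(2^(2/3)*a/2) + C3*airybi(2^(2/3)*a/2), a)


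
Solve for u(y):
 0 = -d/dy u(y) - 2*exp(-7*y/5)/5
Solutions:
 u(y) = C1 + 2*exp(-7*y/5)/7


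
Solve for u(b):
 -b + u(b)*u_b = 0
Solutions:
 u(b) = -sqrt(C1 + b^2)
 u(b) = sqrt(C1 + b^2)


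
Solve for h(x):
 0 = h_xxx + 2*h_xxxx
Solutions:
 h(x) = C1 + C2*x + C3*x^2 + C4*exp(-x/2)


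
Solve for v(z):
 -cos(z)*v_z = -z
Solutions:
 v(z) = C1 + Integral(z/cos(z), z)


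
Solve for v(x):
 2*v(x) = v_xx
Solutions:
 v(x) = C1*exp(-sqrt(2)*x) + C2*exp(sqrt(2)*x)


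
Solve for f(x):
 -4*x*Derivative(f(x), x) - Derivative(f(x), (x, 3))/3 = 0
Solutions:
 f(x) = C1 + Integral(C2*airyai(-12^(1/3)*x) + C3*airybi(-12^(1/3)*x), x)


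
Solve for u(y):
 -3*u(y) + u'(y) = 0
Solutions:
 u(y) = C1*exp(3*y)


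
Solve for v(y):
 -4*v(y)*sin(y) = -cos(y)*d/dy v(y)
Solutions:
 v(y) = C1/cos(y)^4


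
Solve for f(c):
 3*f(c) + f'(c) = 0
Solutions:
 f(c) = C1*exp(-3*c)


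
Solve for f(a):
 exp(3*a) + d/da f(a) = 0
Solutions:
 f(a) = C1 - exp(3*a)/3


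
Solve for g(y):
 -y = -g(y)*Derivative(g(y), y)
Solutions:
 g(y) = -sqrt(C1 + y^2)
 g(y) = sqrt(C1 + y^2)


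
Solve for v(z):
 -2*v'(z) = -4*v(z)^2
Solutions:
 v(z) = -1/(C1 + 2*z)


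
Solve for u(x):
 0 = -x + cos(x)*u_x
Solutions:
 u(x) = C1 + Integral(x/cos(x), x)


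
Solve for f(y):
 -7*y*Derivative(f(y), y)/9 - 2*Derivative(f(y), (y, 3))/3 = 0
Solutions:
 f(y) = C1 + Integral(C2*airyai(-6^(2/3)*7^(1/3)*y/6) + C3*airybi(-6^(2/3)*7^(1/3)*y/6), y)


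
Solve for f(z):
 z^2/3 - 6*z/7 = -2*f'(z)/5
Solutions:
 f(z) = C1 - 5*z^3/18 + 15*z^2/14


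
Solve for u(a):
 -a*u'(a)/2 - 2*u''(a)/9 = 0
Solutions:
 u(a) = C1 + C2*erf(3*sqrt(2)*a/4)


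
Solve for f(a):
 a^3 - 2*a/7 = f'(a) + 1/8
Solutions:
 f(a) = C1 + a^4/4 - a^2/7 - a/8


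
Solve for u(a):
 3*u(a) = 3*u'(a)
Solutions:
 u(a) = C1*exp(a)


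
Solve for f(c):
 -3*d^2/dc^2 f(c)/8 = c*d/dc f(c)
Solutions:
 f(c) = C1 + C2*erf(2*sqrt(3)*c/3)


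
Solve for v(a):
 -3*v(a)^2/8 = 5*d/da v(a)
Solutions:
 v(a) = 40/(C1 + 3*a)


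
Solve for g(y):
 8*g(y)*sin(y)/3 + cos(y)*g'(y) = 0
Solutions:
 g(y) = C1*cos(y)^(8/3)


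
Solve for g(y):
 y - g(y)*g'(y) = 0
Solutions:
 g(y) = -sqrt(C1 + y^2)
 g(y) = sqrt(C1 + y^2)


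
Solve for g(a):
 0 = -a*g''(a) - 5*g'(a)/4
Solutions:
 g(a) = C1 + C2/a^(1/4)


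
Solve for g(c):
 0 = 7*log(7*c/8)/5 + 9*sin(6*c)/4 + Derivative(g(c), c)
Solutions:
 g(c) = C1 - 7*c*log(c)/5 - 7*c*log(7)/5 + 7*c/5 + 21*c*log(2)/5 + 3*cos(6*c)/8


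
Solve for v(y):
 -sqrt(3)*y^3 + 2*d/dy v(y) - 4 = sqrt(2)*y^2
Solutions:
 v(y) = C1 + sqrt(3)*y^4/8 + sqrt(2)*y^3/6 + 2*y


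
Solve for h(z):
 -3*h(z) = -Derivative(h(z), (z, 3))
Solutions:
 h(z) = C3*exp(3^(1/3)*z) + (C1*sin(3^(5/6)*z/2) + C2*cos(3^(5/6)*z/2))*exp(-3^(1/3)*z/2)


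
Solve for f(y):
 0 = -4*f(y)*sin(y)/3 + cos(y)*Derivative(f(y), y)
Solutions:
 f(y) = C1/cos(y)^(4/3)


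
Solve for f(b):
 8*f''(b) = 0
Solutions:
 f(b) = C1 + C2*b


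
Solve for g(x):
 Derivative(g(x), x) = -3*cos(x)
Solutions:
 g(x) = C1 - 3*sin(x)


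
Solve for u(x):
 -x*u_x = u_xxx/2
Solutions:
 u(x) = C1 + Integral(C2*airyai(-2^(1/3)*x) + C3*airybi(-2^(1/3)*x), x)


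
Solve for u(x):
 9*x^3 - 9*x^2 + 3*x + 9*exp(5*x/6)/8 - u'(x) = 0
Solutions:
 u(x) = C1 + 9*x^4/4 - 3*x^3 + 3*x^2/2 + 27*exp(5*x/6)/20


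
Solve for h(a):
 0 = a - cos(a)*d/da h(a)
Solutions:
 h(a) = C1 + Integral(a/cos(a), a)


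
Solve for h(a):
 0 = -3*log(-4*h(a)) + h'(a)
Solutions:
 -Integral(1/(log(-_y) + 2*log(2)), (_y, h(a)))/3 = C1 - a
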